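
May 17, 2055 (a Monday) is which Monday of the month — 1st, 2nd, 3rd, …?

Day 17 falls in week ⌈17/7⌉ of the month.
Days 1–7 hold the 1st Monday, 8–14 the 2nd, 15–21 the 3rd, 22–28 the 4th, 29–31 the 5th.
17 is in the range for the 3rd.

3rd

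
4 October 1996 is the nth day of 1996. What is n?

Days in months before October: 31 + 29 + 31 + 30 + 31 + 30 + 31 + 31 + 30 = 274.
Plus 4 days into October → day 278.

278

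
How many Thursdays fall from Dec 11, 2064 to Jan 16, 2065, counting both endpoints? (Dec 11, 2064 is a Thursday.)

6

Dec 11, 2064 is a Thursday; the first Thursday on or after it is Dec 11, 2064.
From Dec 11, 2064 to Jan 16, 2065: 20 + 16 = 36 days (rest of Dec, Jan).
36 ÷ 7 = 5 full weeks with remainder 1, so 5 more Thursdays after the first → 6.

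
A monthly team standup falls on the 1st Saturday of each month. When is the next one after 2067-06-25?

2067-07-02

June 2067 starts on a Wednesday, so its 1st Saturday is 2067-06-04 (3 days in).
That is not after 2067-06-25, so look at July 2067.
July 2067 starts on a Friday, so its 1st Saturday is 2067-07-02 (1 day in).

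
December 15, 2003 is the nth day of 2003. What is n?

Days in months before December: 31 + 28 + 31 + 30 + 31 + 30 + 31 + 31 + 30 + 31 + 30 = 334.
Plus 15 days into December → day 349.

349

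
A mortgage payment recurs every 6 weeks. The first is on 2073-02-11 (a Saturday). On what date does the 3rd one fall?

The 3rd occurrence is 2 intervals after the first: 2 × 42 = 84 days after 2073-02-11.
February has 28 days — 17 days to the end of February leaves 67.
March has 31 days (36 left).
April has 30 days (6 left).
6 days into May → 2073-05-06.

2073-05-06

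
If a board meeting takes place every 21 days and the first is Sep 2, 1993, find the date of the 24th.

Dec 29, 1994

The 24th occurrence is 23 intervals after the first: 23 × 21 = 483 days after Sep 2, 1993.
Sep has 30 days — 28 days to the end of Sep leaves 455.
From end of Sep to end of 1993 is 92 days (363 left).
Jan has 31 days (332 left).
Feb has 28 days (304 left).
Mar has 31 days (273 left).
Apr has 30 days (243 left).
May has 31 days (212 left).
Jun has 30 days (182 left).
Jul has 31 days (151 left).
Aug has 31 days (120 left).
Sep has 30 days (90 left).
Oct has 31 days (59 left).
Nov has 30 days (29 left).
29 days into Dec → Dec 29, 1994.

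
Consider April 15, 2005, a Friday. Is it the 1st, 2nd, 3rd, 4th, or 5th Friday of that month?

Day 15 falls in week ⌈15/7⌉ of the month.
Days 1–7 hold the 1st Friday, 8–14 the 2nd, 15–21 the 3rd, 22–28 the 4th, 29–31 the 5th.
15 is in the range for the 3rd.

3rd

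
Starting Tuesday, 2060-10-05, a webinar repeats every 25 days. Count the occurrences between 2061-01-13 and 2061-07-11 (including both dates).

Occurrences land 25·i days after 2060-10-05 for i = 0, 1, 2, …
2061-01-13 is 100 days after the start; 100 ÷ 25 = 4 remainder 0. First occurrence in the window: #5 on 2061-01-13 (4×25 = 100 days in).
2061-07-11 is 279 days after the start; 279 ÷ 25 = 11 remainder 4. Last occurrence in the window: #12 on 2061-07-07.
Occurrences #5 through #12: 8 in total.

8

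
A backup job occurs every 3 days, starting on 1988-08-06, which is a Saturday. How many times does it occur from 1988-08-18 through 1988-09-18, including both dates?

11

Occurrences land 3·i days after 1988-08-06 for i = 0, 1, 2, …
1988-08-18 is 12 days after the start; 12 ÷ 3 = 4 remainder 0. First occurrence in the window: #5 on 1988-08-18 (4×3 = 12 days in).
1988-09-18 is 43 days after the start; 43 ÷ 3 = 14 remainder 1. Last occurrence in the window: #15 on 1988-09-17.
Occurrences #5 through #15: 11 in total.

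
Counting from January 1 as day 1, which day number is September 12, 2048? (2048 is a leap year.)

Days in months before September: 31 + 29 + 31 + 30 + 31 + 30 + 31 + 31 = 244.
Plus 12 days into September → day 256.

256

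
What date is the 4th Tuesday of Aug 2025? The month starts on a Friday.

Aug 26, 2025

Aug 2025 begins on a Friday, so the first Tuesday is Aug 5 (4 days later).
The 4th Tuesday is 3 weeks later: 5 + 21 = 26.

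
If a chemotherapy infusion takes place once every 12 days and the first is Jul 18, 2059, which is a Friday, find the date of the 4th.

The 4th occurrence is 3 intervals after the first: 3 × 12 = 36 days after Jul 18, 2059.
Jul has 31 days — 13 days to the end of Jul leaves 23.
23 days into Aug → Aug 23, 2059.

Aug 23, 2059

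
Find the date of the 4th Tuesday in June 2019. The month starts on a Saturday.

June 2019 begins on a Saturday, so the first Tuesday is June 4 (3 days later).
The 4th Tuesday is 3 weeks later: 4 + 21 = 25.

June 25, 2019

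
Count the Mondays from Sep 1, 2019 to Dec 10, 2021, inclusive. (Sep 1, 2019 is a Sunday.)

119

Sep 1, 2019 is a Sunday; the first Monday on or after it is Sep 2, 2019 (1 day later).
From Sep 2, 2019 to Dec 10, 2021: 120 + 366 + 344 = 830 days (rest of 2019, 2020, to Dec 10, 2021 in 2021).
830 ÷ 7 = 118 full weeks with remainder 4, so 118 more Mondays after the first → 119.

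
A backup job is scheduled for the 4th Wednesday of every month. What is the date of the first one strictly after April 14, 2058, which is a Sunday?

April 24, 2058

April 2058 starts on a Monday; its first Wednesday is the 3rd, so the 4th Wednesday is the 24th — April 24, 2058.
April 24, 2058 is after April 14, 2058, so that is the next one.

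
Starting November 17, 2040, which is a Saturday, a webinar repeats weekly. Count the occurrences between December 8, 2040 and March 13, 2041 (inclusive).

14

Occurrences land 7·i days after November 17, 2040 for i = 0, 1, 2, …
December 8, 2040 is 21 days after the start; 21 ÷ 7 = 3 remainder 0. First occurrence in the window: #4 on December 8, 2040 (3×7 = 21 days in).
March 13, 2041 is 116 days after the start; 116 ÷ 7 = 16 remainder 4. Last occurrence in the window: #17 on March 9, 2041.
Occurrences #4 through #17: 14 in total.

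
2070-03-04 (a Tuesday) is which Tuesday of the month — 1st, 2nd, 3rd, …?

1st

Day 4 falls in week ⌈4/7⌉ of the month.
Days 1–7 hold the 1st Tuesday, 8–14 the 2nd, 15–21 the 3rd, 22–28 the 4th, 29–31 the 5th.
4 is in the range for the 1st.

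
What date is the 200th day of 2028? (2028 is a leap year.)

July 18, 2028

January has 31 days (200 − 31 = 169 remain).
February has 29 days (169 − 29 = 140 remain).
March has 31 days (140 − 31 = 109 remain).
April has 30 days (109 − 30 = 79 remain).
May has 31 days (79 − 31 = 48 remain).
June has 30 days (48 − 30 = 18 remain).
18 into July → July 18.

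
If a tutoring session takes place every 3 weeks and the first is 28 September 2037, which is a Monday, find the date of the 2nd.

The 2nd occurrence is 1 interval after the first: 1 × 21 = 21 days after 28 September 2037.
September has 30 days — 2 days to the end of September leaves 19.
19 days into October → 19 October 2037.

19 October 2037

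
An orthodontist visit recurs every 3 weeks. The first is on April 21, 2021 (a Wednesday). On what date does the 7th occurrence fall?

The 7th occurrence is 6 intervals after the first: 6 × 21 = 126 days after April 21, 2021.
April has 30 days — 9 days to the end of April leaves 117.
May has 31 days (86 left).
June has 30 days (56 left).
July has 31 days (25 left).
25 days into August → August 25, 2021.

August 25, 2021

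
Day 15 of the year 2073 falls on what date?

15 into January → January 15.

15 January 2073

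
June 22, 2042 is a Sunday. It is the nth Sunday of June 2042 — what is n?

4th

Day 22 falls in week ⌈22/7⌉ of the month.
Days 1–7 hold the 1st Sunday, 8–14 the 2nd, 15–21 the 3rd, 22–28 the 4th, 29–31 the 5th.
22 is in the range for the 4th.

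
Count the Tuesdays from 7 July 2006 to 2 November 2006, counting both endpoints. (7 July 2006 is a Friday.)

7 July 2006 is a Friday; the first Tuesday on or after it is 11 July 2006 (4 days later).
From 11 July 2006 to 2 November 2006: 20 + 31 + 30 + 31 + 2 = 114 days (rest of July, August, September, October, November).
114 ÷ 7 = 16 full weeks with remainder 2, so 16 more Tuesdays after the first → 17.

17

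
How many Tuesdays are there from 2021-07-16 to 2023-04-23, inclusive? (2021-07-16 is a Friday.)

92

2021-07-16 is a Friday; the first Tuesday on or after it is 2021-07-20 (4 days later).
From 2021-07-20 to 2023-04-23: 164 + 365 + 113 = 642 days (rest of 2021, 2022, to 2023-04-23 in 2023).
642 ÷ 7 = 91 full weeks with remainder 5, so 91 more Tuesdays after the first → 92.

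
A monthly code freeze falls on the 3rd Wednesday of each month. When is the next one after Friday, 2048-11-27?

November 2048 starts on a Sunday; its first Wednesday is the 4th, so the 3rd Wednesday is the 18th — 2048-11-18.
That is not after 2048-11-27, so look at December 2048.
December 2048 starts on a Tuesday; its first Wednesday is the 2nd, so the 3rd Wednesday is the 16th — 2048-12-16.

2048-12-16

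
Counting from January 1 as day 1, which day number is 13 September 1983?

Days in months before September: 31 + 28 + 31 + 30 + 31 + 30 + 31 + 31 = 243.
Plus 13 days into September → day 256.

256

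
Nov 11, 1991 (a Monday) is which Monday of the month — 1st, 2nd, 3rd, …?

Day 11 falls in week ⌈11/7⌉ of the month.
Days 1–7 hold the 1st Monday, 8–14 the 2nd, 15–21 the 3rd, 22–28 the 4th, 29–31 the 5th.
11 is in the range for the 2nd.

2nd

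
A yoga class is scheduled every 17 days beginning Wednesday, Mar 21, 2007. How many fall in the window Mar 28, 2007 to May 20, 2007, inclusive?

Occurrences land 17·i days after Mar 21, 2007 for i = 0, 1, 2, …
Mar 28, 2007 is 7 days after the start; 7 ÷ 17 = 0 remainder 7; since the remainder is 7, round up to i = 1. First occurrence in the window: #2 on Apr 7, 2007 (1×17 = 17 days in).
May 20, 2007 is 60 days after the start; 60 ÷ 17 = 3 remainder 9. Last occurrence in the window: #4 on May 11, 2007.
Occurrences #2 through #4: 3 in total.

3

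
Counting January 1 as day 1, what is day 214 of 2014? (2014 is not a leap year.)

January has 31 days (214 − 31 = 183 remain).
February has 28 days (183 − 28 = 155 remain).
March has 31 days (155 − 31 = 124 remain).
April has 30 days (124 − 30 = 94 remain).
May has 31 days (94 − 31 = 63 remain).
June has 30 days (63 − 30 = 33 remain).
July has 31 days (33 − 31 = 2 remain).
2 into August → August 2.

2 August 2014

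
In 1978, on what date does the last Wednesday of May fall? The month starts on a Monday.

31 May 1978

May 1978 begins on a Monday, so the first Wednesday is May 3 (2 days later).
May 1978 has 31 days. Adding weeks: 3, 10, 17, 24, 31 — the last one ≤ 31 is the 31st.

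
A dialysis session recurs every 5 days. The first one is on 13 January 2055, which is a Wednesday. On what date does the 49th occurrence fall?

10 September 2055

The 49th occurrence is 48 intervals after the first: 48 × 5 = 240 days after 13 January 2055.
January has 31 days — 18 days to the end of January leaves 222.
February has 28 days (194 left).
March has 31 days (163 left).
April has 30 days (133 left).
May has 31 days (102 left).
June has 30 days (72 left).
July has 31 days (41 left).
August has 31 days (10 left).
10 days into September → 10 September 2055.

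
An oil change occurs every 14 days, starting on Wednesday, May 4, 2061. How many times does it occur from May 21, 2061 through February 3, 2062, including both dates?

18

Occurrences land 14·i days after May 4, 2061 for i = 0, 1, 2, …
May 21, 2061 is 17 days after the start; 17 ÷ 14 = 1 remainder 3; since the remainder is 3, round up to i = 2. First occurrence in the window: #3 on June 1, 2061 (2×14 = 28 days in).
February 3, 2062 is 275 days after the start; 275 ÷ 14 = 19 remainder 9. Last occurrence in the window: #20 on January 25, 2062.
Occurrences #3 through #20: 18 in total.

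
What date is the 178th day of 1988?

June 26, 1988

January has 31 days (178 − 31 = 147 remain).
February has 29 days (147 − 29 = 118 remain).
March has 31 days (118 − 31 = 87 remain).
April has 30 days (87 − 30 = 57 remain).
May has 31 days (57 − 31 = 26 remain).
26 into June → June 26.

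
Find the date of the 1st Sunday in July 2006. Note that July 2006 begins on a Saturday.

2006-07-02

July 2006 begins on a Saturday, so the first Sunday is July 2 (1 day later).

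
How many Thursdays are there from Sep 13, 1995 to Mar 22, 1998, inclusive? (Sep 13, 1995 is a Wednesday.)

132

Sep 13, 1995 is a Wednesday; the first Thursday on or after it is Sep 14, 1995 (1 day later).
From Sep 14, 1995 to Mar 22, 1998: 108 + 366 + 365 + 81 = 920 days (rest of 1995, 1996, 1997, to Mar 22, 1998 in 1998).
920 ÷ 7 = 131 full weeks with remainder 3, so 131 more Thursdays after the first → 132.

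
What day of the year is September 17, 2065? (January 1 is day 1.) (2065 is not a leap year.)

Days in months before September: 31 + 28 + 31 + 30 + 31 + 30 + 31 + 31 = 243.
Plus 17 days into September → day 260.

260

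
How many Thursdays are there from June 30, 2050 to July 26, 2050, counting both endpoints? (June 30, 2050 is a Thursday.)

June 30, 2050 is a Thursday; the first Thursday on or after it is June 30, 2050.
From June 30, 2050 to July 26, 2050: 0 + 26 = 26 days (rest of June, July).
26 ÷ 7 = 3 full weeks with remainder 5, so 3 more Thursdays after the first → 4.

4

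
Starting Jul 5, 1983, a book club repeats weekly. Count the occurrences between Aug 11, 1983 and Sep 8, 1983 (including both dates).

4

Occurrences land 7·i days after Jul 5, 1983 for i = 0, 1, 2, …
Aug 11, 1983 is 37 days after the start; 37 ÷ 7 = 5 remainder 2; since the remainder is 2, round up to i = 6. First occurrence in the window: #7 on Aug 16, 1983 (6×7 = 42 days in).
Sep 8, 1983 is 65 days after the start; 65 ÷ 7 = 9 remainder 2. Last occurrence in the window: #10 on Sep 6, 1983.
Occurrences #7 through #10: 4 in total.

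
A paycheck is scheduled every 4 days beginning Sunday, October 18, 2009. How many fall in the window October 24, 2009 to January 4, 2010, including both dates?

Occurrences land 4·i days after October 18, 2009 for i = 0, 1, 2, …
October 24, 2009 is 6 days after the start; 6 ÷ 4 = 1 remainder 2; since the remainder is 2, round up to i = 2. First occurrence in the window: #3 on October 26, 2009 (2×4 = 8 days in).
January 4, 2010 is 78 days after the start; 78 ÷ 4 = 19 remainder 2. Last occurrence in the window: #20 on January 2, 2010.
Occurrences #3 through #20: 18 in total.

18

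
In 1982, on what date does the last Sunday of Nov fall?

The first Sunday of Nov 1982 is Nov 7.
Nov 1982 has 30 days. Adding weeks: 7, 14, 21, 28 — the last one ≤ 30 is the 28th.

Nov 28, 1982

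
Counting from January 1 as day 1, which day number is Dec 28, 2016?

Days in months before Dec: 31 + 29 + 31 + 30 + 31 + 30 + 31 + 31 + 30 + 31 + 30 = 335.
Plus 28 days into Dec → day 363.

363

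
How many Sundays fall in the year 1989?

January 1, 1989 is a Sunday; the first Sunday on or after it is January 1, 1989.
From January 1, 1989 to December 31, 1989: 30 + 28 + 31 + 30 + 31 + 30 + 31 + 31 + 30 + 31 + 30 + 31 = 364 days (rest of January, February, March, April, May, June, July, August, September, October, November, December).
364 ÷ 7 = 52 full weeks with remainder 0, so 52 more Sundays after the first → 53.

53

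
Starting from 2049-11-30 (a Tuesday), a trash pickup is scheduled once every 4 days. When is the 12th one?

2050-01-13

The 12th occurrence is 11 intervals after the first: 11 × 4 = 44 days after 2049-11-30.
November has 30 days — 0 days to the end of November leaves 44.
December has 31 days (13 left).
13 days into January → 2050-01-13.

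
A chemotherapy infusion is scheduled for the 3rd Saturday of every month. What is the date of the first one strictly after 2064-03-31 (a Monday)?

2064-04-19

March 2064 starts on a Saturday; its first Saturday is the 1st, so the 3rd Saturday is the 15th — 2064-03-15.
That is not after 2064-03-31, so look at April 2064.
April 2064 starts on a Tuesday; its first Saturday is the 5th, so the 3rd Saturday is the 19th — 2064-04-19.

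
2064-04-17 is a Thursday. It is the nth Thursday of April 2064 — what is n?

Day 17 falls in week ⌈17/7⌉ of the month.
Days 1–7 hold the 1st Thursday, 8–14 the 2nd, 15–21 the 3rd, 22–28 the 4th, 29–31 the 5th.
17 is in the range for the 3rd.

3rd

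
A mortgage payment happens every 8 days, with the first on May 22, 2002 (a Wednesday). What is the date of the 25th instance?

The 25th occurrence is 24 intervals after the first: 24 × 8 = 192 days after May 22, 2002.
May has 31 days — 9 days to the end of May leaves 183.
Jun has 30 days (153 left).
Jul has 31 days (122 left).
Aug has 31 days (91 left).
Sep has 30 days (61 left).
Oct has 31 days (30 left).
30 days into Nov → Nov 30, 2002.

Nov 30, 2002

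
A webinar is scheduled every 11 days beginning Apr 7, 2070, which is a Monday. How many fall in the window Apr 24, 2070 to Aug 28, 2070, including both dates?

Occurrences land 11·i days after Apr 7, 2070 for i = 0, 1, 2, …
Apr 24, 2070 is 17 days after the start; 17 ÷ 11 = 1 remainder 6; since the remainder is 6, round up to i = 2. First occurrence in the window: #3 on Apr 29, 2070 (2×11 = 22 days in).
Aug 28, 2070 is 143 days after the start; 143 ÷ 11 = 13 remainder 0. Last occurrence in the window: #14 on Aug 28, 2070.
Occurrences #3 through #14: 12 in total.

12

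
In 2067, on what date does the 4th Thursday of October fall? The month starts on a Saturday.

October 2067 begins on a Saturday, so the first Thursday is October 6 (5 days later).
The 4th Thursday is 3 weeks later: 6 + 21 = 27.

2067-10-27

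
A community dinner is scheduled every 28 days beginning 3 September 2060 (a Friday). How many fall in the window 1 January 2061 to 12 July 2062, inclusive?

20

Occurrences land 28·i days after 3 September 2060 for i = 0, 1, 2, …
1 January 2061 is 120 days after the start; 120 ÷ 28 = 4 remainder 8; since the remainder is 8, round up to i = 5. First occurrence in the window: #6 on 21 January 2061 (5×28 = 140 days in).
12 July 2062 is 677 days after the start; 677 ÷ 28 = 24 remainder 5. Last occurrence in the window: #25 on 7 July 2062.
Occurrences #6 through #25: 20 in total.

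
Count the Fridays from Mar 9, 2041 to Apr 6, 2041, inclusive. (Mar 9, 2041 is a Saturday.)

Mar 9, 2041 is a Saturday; the first Friday on or after it is Mar 15, 2041 (6 days later).
From Mar 15, 2041 to Apr 6, 2041: 16 + 6 = 22 days (rest of Mar, Apr).
22 ÷ 7 = 3 full weeks with remainder 1, so 3 more Fridays after the first → 4.

4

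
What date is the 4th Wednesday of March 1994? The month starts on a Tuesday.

March 23, 1994

March 1994 begins on a Tuesday, so the first Wednesday is March 2 (1 day later).
The 4th Wednesday is 3 weeks later: 2 + 21 = 23.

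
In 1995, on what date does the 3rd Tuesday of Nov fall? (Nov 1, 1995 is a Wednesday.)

Nov 1995 begins on a Wednesday, so the first Tuesday is Nov 7 (6 days later).
The 3rd Tuesday is 2 weeks later: 7 + 14 = 21.

Nov 21, 1995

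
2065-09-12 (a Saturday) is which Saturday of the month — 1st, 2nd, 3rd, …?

2nd

Day 12 falls in week ⌈12/7⌉ of the month.
Days 1–7 hold the 1st Saturday, 8–14 the 2nd, 15–21 the 3rd, 22–28 the 4th, 29–31 the 5th.
12 is in the range for the 2nd.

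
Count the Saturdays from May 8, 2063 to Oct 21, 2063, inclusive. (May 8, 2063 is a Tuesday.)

24

May 8, 2063 is a Tuesday; the first Saturday on or after it is May 12, 2063 (4 days later).
From May 12, 2063 to Oct 21, 2063: 19 + 30 + 31 + 31 + 30 + 21 = 162 days (rest of May, Jun, Jul, Aug, Sep, Oct).
162 ÷ 7 = 23 full weeks with remainder 1, so 23 more Saturdays after the first → 24.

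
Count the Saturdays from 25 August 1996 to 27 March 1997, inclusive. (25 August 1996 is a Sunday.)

25 August 1996 is a Sunday; the first Saturday on or after it is 31 August 1996 (6 days later).
From 31 August 1996 to 27 March 1997: 0 + 30 + 31 + 30 + 31 + 31 + 28 + 27 = 208 days (rest of August, September, October, November, December, January, February, March).
208 ÷ 7 = 29 full weeks with remainder 5, so 29 more Saturdays after the first → 30.

30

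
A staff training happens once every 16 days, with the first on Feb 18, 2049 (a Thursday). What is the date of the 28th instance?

Apr 26, 2050

The 28th occurrence is 27 intervals after the first: 27 × 16 = 432 days after Feb 18, 2049.
Feb has 28 days — 10 days to the end of Feb leaves 422.
From end of Feb to end of 2049 is 306 days (116 left).
Jan has 31 days (85 left).
Feb has 28 days (57 left).
Mar has 31 days (26 left).
26 days into Apr → Apr 26, 2050.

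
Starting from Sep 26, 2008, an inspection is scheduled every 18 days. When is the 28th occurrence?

The 28th occurrence is 27 intervals after the first: 27 × 18 = 486 days after Sep 26, 2008.
Sep has 30 days — 4 days to the end of Sep leaves 482.
From end of Sep to end of 2008 is 92 days (390 left).
2009 has 365 days (25 left).
25 days into Jan → Jan 25, 2010.

Jan 25, 2010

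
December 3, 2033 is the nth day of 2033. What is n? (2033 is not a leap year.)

337

Days in months before December: 31 + 28 + 31 + 30 + 31 + 30 + 31 + 31 + 30 + 31 + 30 = 334.
Plus 3 days into December → day 337.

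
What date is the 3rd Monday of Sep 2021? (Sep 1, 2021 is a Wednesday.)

Sep 20, 2021

Sep 2021 begins on a Wednesday, so the first Monday is Sep 6 (5 days later).
The 3rd Monday is 2 weeks later: 6 + 14 = 20.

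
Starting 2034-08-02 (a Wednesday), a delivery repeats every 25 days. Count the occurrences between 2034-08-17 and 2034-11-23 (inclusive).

Occurrences land 25·i days after 2034-08-02 for i = 0, 1, 2, …
2034-08-17 is 15 days after the start; 15 ÷ 25 = 0 remainder 15; since the remainder is 15, round up to i = 1. First occurrence in the window: #2 on 2034-08-27 (1×25 = 25 days in).
2034-11-23 is 113 days after the start; 113 ÷ 25 = 4 remainder 13. Last occurrence in the window: #5 on 2034-11-10.
Occurrences #2 through #5: 4 in total.

4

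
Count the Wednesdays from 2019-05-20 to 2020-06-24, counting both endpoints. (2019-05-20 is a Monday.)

2019-05-20 is a Monday; the first Wednesday on or after it is 2019-05-22 (2 days later).
From 2019-05-22 to 2020-06-24: 223 + 176 = 399 days (rest of 2019, to 2020-06-24 in 2020).
399 ÷ 7 = 57 full weeks with remainder 0, so 57 more Wednesdays after the first → 58.

58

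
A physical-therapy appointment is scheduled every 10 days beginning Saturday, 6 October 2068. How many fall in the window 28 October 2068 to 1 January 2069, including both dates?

6

Occurrences land 10·i days after 6 October 2068 for i = 0, 1, 2, …
28 October 2068 is 22 days after the start; 22 ÷ 10 = 2 remainder 2; since the remainder is 2, round up to i = 3. First occurrence in the window: #4 on 5 November 2068 (3×10 = 30 days in).
1 January 2069 is 87 days after the start; 87 ÷ 10 = 8 remainder 7. Last occurrence in the window: #9 on 25 December 2068.
Occurrences #4 through #9: 6 in total.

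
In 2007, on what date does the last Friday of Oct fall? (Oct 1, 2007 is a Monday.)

Oct 26, 2007

Oct 2007 begins on a Monday, so the first Friday is Oct 5 (4 days later).
Oct 2007 has 31 days. Adding weeks: 5, 12, 19, 26 — the last one ≤ 31 is the 26th.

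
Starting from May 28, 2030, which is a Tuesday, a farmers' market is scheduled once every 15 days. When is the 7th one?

August 26, 2030

The 7th occurrence is 6 intervals after the first: 6 × 15 = 90 days after May 28, 2030.
May has 31 days — 3 days to the end of May leaves 87.
June has 30 days (57 left).
July has 31 days (26 left).
26 days into August → August 26, 2030.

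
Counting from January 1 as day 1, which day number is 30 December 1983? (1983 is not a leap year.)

364

Days in months before December: 31 + 28 + 31 + 30 + 31 + 30 + 31 + 31 + 30 + 31 + 30 = 334.
Plus 30 days into December → day 364.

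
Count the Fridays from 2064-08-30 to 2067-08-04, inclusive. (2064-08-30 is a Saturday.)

2064-08-30 is a Saturday; the first Friday on or after it is 2064-09-05 (6 days later).
From 2064-09-05 to 2067-08-04: 117 + 365 + 365 + 216 = 1063 days (rest of 2064, 2065, 2066, to 2067-08-04 in 2067).
1063 ÷ 7 = 151 full weeks with remainder 6, so 151 more Fridays after the first → 152.

152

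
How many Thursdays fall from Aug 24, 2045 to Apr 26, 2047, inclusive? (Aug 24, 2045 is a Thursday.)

Aug 24, 2045 is a Thursday; the first Thursday on or after it is Aug 24, 2045.
From Aug 24, 2045 to Apr 26, 2047: 129 + 365 + 116 = 610 days (rest of 2045, 2046, to Apr 26, 2047 in 2047).
610 ÷ 7 = 87 full weeks with remainder 1, so 87 more Thursdays after the first → 88.

88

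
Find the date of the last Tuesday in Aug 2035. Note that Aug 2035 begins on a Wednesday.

Aug 28, 2035

Aug 2035 begins on a Wednesday, so the first Tuesday is Aug 7 (6 days later).
Aug 2035 has 31 days. Adding weeks: 7, 14, 21, 28 — the last one ≤ 31 is the 28th.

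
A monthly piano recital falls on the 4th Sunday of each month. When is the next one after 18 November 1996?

24 November 1996

November 1996 starts on a Friday; its first Sunday is the 3rd, so the 4th Sunday is the 24th — 24 November 1996.
24 November 1996 is after 18 November 1996, so that is the next one.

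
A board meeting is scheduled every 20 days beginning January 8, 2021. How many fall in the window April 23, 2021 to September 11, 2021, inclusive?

7

Occurrences land 20·i days after January 8, 2021 for i = 0, 1, 2, …
April 23, 2021 is 105 days after the start; 105 ÷ 20 = 5 remainder 5; since the remainder is 5, round up to i = 6. First occurrence in the window: #7 on May 8, 2021 (6×20 = 120 days in).
September 11, 2021 is 246 days after the start; 246 ÷ 20 = 12 remainder 6. Last occurrence in the window: #13 on September 5, 2021.
Occurrences #7 through #13: 7 in total.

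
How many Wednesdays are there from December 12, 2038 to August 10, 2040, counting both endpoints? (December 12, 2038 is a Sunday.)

87

December 12, 2038 is a Sunday; the first Wednesday on or after it is December 15, 2038 (3 days later).
From December 15, 2038 to August 10, 2040: 16 + 365 + 223 = 604 days (rest of 2038, 2039, to August 10, 2040 in 2040).
604 ÷ 7 = 86 full weeks with remainder 2, so 86 more Wednesdays after the first → 87.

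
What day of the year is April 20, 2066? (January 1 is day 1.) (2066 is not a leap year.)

Days in months before April: 31 + 28 + 31 = 90.
Plus 20 days into April → day 110.

110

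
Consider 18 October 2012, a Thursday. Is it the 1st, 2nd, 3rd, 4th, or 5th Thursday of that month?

Day 18 falls in week ⌈18/7⌉ of the month.
Days 1–7 hold the 1st Thursday, 8–14 the 2nd, 15–21 the 3rd, 22–28 the 4th, 29–31 the 5th.
18 is in the range for the 3rd.

3rd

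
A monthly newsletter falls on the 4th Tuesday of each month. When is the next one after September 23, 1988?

September 1988 starts on a Thursday; its first Tuesday is the 6th, so the 4th Tuesday is the 27th — September 27, 1988.
September 27, 1988 is after September 23, 1988, so that is the next one.

September 27, 1988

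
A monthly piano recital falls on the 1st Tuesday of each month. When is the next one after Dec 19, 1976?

Jan 4, 1977

Dec 1976 starts on a Wednesday, so its 1st Tuesday is Dec 7, 1976 (6 days in).
That is not after Dec 19, 1976, so look at Jan 1977.
Jan 1977 starts on a Saturday, so its 1st Tuesday is Jan 4, 1977 (3 days in).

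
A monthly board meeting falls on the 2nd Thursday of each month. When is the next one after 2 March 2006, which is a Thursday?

9 March 2006

March 2006 starts on a Wednesday; its first Thursday is the 2nd, so the 2nd Thursday is the 9th — 9 March 2006.
9 March 2006 is after 2 March 2006, so that is the next one.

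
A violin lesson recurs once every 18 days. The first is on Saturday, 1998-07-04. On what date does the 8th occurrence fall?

The 8th occurrence is 7 intervals after the first: 7 × 18 = 126 days after 1998-07-04.
July has 31 days — 27 days to the end of July leaves 99.
August has 31 days (68 left).
September has 30 days (38 left).
October has 31 days (7 left).
7 days into November → 1998-11-07.

1998-11-07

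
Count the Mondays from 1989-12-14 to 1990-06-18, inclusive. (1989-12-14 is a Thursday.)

27

1989-12-14 is a Thursday; the first Monday on or after it is 1989-12-18 (4 days later).
From 1989-12-18 to 1990-06-18: 13 + 31 + 28 + 31 + 30 + 31 + 18 = 182 days (rest of December, January, February, March, April, May, June).
182 ÷ 7 = 26 full weeks with remainder 0, so 26 more Mondays after the first → 27.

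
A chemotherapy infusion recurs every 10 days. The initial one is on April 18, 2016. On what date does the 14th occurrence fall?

The 14th occurrence is 13 intervals after the first: 13 × 10 = 130 days after April 18, 2016.
April has 30 days — 12 days to the end of April leaves 118.
May has 31 days (87 left).
June has 30 days (57 left).
July has 31 days (26 left).
26 days into August → August 26, 2016.

August 26, 2016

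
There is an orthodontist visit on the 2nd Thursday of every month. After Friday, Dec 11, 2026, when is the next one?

Dec 2026 starts on a Tuesday; its first Thursday is the 3rd, so the 2nd Thursday is the 10th — Dec 10, 2026.
That is not after Dec 11, 2026, so look at Jan 2027.
Jan 2027 starts on a Friday; its first Thursday is the 7th, so the 2nd Thursday is the 14th — Jan 14, 2027.

Jan 14, 2027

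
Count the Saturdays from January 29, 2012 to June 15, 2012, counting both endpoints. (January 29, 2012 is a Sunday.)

January 29, 2012 is a Sunday; the first Saturday on or after it is February 4, 2012 (6 days later).
From February 4, 2012 to June 15, 2012: 25 + 31 + 30 + 31 + 15 = 132 days (rest of February, March, April, May, June).
132 ÷ 7 = 18 full weeks with remainder 6, so 18 more Saturdays after the first → 19.

19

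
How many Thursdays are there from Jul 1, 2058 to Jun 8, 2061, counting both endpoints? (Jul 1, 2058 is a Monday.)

Jul 1, 2058 is a Monday; the first Thursday on or after it is Jul 4, 2058 (3 days later).
From Jul 4, 2058 to Jun 8, 2061: 180 + 365 + 366 + 159 = 1070 days (rest of 2058, 2059, 2060, to Jun 8, 2061 in 2061).
1070 ÷ 7 = 152 full weeks with remainder 6, so 152 more Thursdays after the first → 153.

153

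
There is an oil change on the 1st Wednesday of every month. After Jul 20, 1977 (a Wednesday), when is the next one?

Aug 3, 1977

Jul 1977 starts on a Friday, so its 1st Wednesday is Jul 6, 1977 (5 days in).
That is not after Jul 20, 1977, so look at Aug 1977.
Aug 1977 starts on a Monday, so its 1st Wednesday is Aug 3, 1977 (2 days in).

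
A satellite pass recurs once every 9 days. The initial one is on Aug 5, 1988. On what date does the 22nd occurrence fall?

Feb 10, 1989

The 22nd occurrence is 21 intervals after the first: 21 × 9 = 189 days after Aug 5, 1988.
Aug has 31 days — 26 days to the end of Aug leaves 163.
Sep has 30 days (133 left).
Oct has 31 days (102 left).
Nov has 30 days (72 left).
Dec has 31 days (41 left).
Jan has 31 days (10 left).
10 days into Feb → Feb 10, 1989.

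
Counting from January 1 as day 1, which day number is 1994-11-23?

327

Days in months before November: 31 + 28 + 31 + 30 + 31 + 30 + 31 + 31 + 30 + 31 = 304.
Plus 23 days into November → day 327.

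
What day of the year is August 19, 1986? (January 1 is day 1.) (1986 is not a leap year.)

Days in months before August: 31 + 28 + 31 + 30 + 31 + 30 + 31 = 212.
Plus 19 days into August → day 231.

231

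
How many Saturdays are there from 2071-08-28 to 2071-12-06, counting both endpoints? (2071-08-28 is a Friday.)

15

2071-08-28 is a Friday; the first Saturday on or after it is 2071-08-29 (1 day later).
From 2071-08-29 to 2071-12-06: 2 + 30 + 31 + 30 + 6 = 99 days (rest of August, September, October, November, December).
99 ÷ 7 = 14 full weeks with remainder 1, so 14 more Saturdays after the first → 15.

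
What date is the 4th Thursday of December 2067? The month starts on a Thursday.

2067-12-22

December 2067 begins on a Thursday, so the first Thursday is December 1.
The 4th Thursday is 3 weeks later: 1 + 21 = 22.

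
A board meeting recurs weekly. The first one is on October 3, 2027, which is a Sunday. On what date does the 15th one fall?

The 15th occurrence is 14 intervals after the first: 14 × 7 = 98 days after October 3, 2027.
October has 31 days — 28 days to the end of October leaves 70.
November has 30 days (40 left).
December has 31 days (9 left).
9 days into January → January 9, 2028.

January 9, 2028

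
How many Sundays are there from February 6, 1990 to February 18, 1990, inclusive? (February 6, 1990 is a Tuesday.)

2

February 6, 1990 is a Tuesday; the first Sunday on or after it is February 11, 1990 (5 days later).
From February 11, 1990 to February 18, 1990 is 18 − 11 = 7 days.
7 ÷ 7 = 1 full weeks with remainder 0, so 1 more Sundays after the first → 2.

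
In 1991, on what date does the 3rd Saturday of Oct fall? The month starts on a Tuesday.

Oct 1991 begins on a Tuesday, so the first Saturday is Oct 5 (4 days later).
The 3rd Saturday is 2 weeks later: 5 + 14 = 19.

Oct 19, 1991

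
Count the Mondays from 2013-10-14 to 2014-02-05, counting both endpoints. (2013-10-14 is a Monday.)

17

2013-10-14 is a Monday; the first Monday on or after it is 2013-10-14.
From 2013-10-14 to 2014-02-05: 17 + 30 + 31 + 31 + 5 = 114 days (rest of October, November, December, January, February).
114 ÷ 7 = 16 full weeks with remainder 2, so 16 more Mondays after the first → 17.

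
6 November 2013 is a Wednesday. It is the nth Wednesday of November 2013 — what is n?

Day 6 falls in week ⌈6/7⌉ of the month.
Days 1–7 hold the 1st Wednesday, 8–14 the 2nd, 15–21 the 3rd, 22–28 the 4th, 29–31 the 5th.
6 is in the range for the 1st.

1st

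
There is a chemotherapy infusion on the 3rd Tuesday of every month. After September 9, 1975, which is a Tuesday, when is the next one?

September 16, 1975

September 1975 starts on a Monday; its first Tuesday is the 2nd, so the 3rd Tuesday is the 16th — September 16, 1975.
September 16, 1975 is after September 9, 1975, so that is the next one.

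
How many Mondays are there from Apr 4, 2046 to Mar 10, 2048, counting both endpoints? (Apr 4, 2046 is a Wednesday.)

Apr 4, 2046 is a Wednesday; the first Monday on or after it is Apr 9, 2046 (5 days later).
From Apr 9, 2046 to Mar 10, 2048: 266 + 365 + 70 = 701 days (rest of 2046, 2047, to Mar 10, 2048 in 2048).
701 ÷ 7 = 100 full weeks with remainder 1, so 100 more Mondays after the first → 101.

101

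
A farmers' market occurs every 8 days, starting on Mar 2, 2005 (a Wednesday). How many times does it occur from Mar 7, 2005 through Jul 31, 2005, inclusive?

18

Occurrences land 8·i days after Mar 2, 2005 for i = 0, 1, 2, …
Mar 7, 2005 is 5 days after the start; 5 ÷ 8 = 0 remainder 5; since the remainder is 5, round up to i = 1. First occurrence in the window: #2 on Mar 10, 2005 (1×8 = 8 days in).
Jul 31, 2005 is 151 days after the start; 151 ÷ 8 = 18 remainder 7. Last occurrence in the window: #19 on Jul 24, 2005.
Occurrences #2 through #19: 18 in total.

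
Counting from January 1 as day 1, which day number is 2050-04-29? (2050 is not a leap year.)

119

Days in months before April: 31 + 28 + 31 = 90.
Plus 29 days into April → day 119.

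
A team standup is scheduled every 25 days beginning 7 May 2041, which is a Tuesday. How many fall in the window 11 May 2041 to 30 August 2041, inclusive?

Occurrences land 25·i days after 7 May 2041 for i = 0, 1, 2, …
11 May 2041 is 4 days after the start; 4 ÷ 25 = 0 remainder 4; since the remainder is 4, round up to i = 1. First occurrence in the window: #2 on 1 June 2041 (1×25 = 25 days in).
30 August 2041 is 115 days after the start; 115 ÷ 25 = 4 remainder 15. Last occurrence in the window: #5 on 15 August 2041.
Occurrences #2 through #5: 4 in total.

4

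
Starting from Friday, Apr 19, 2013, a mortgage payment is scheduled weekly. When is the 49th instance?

Mar 21, 2014

The 49th occurrence is 48 intervals after the first: 48 × 7 = 336 days after Apr 19, 2013.
Apr has 30 days — 11 days to the end of Apr leaves 325.
May has 31 days (294 left).
Jun has 30 days (264 left).
Jul has 31 days (233 left).
Aug has 31 days (202 left).
Sep has 30 days (172 left).
Oct has 31 days (141 left).
Nov has 30 days (111 left).
Dec has 31 days (80 left).
Jan has 31 days (49 left).
Feb has 28 days (21 left).
21 days into Mar → Mar 21, 2014.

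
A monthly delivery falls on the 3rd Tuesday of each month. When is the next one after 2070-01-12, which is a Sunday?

2070-01-21

January 2070 starts on a Wednesday; its first Tuesday is the 7th, so the 3rd Tuesday is the 21st — 2070-01-21.
2070-01-21 is after 2070-01-12, so that is the next one.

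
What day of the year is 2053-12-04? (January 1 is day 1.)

338

Days in months before December: 31 + 28 + 31 + 30 + 31 + 30 + 31 + 31 + 30 + 31 + 30 = 334.
Plus 4 days into December → day 338.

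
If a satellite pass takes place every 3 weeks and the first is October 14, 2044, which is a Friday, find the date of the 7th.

February 17, 2045

The 7th occurrence is 6 intervals after the first: 6 × 21 = 126 days after October 14, 2044.
October has 31 days — 17 days to the end of October leaves 109.
November has 30 days (79 left).
December has 31 days (48 left).
January has 31 days (17 left).
17 days into February → February 17, 2045.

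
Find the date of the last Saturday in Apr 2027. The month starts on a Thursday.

Apr 24, 2027

Apr 2027 begins on a Thursday, so the first Saturday is Apr 3 (2 days later).
Apr 2027 has 30 days. Adding weeks: 3, 10, 17, 24 — the last one ≤ 30 is the 24th.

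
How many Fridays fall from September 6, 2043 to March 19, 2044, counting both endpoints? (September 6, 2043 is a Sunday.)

28

September 6, 2043 is a Sunday; the first Friday on or after it is September 11, 2043 (5 days later).
From September 11, 2043 to March 19, 2044: 19 + 31 + 30 + 31 + 31 + 29 + 19 = 190 days (rest of September, October, November, December, January, February, March).
190 ÷ 7 = 27 full weeks with remainder 1, so 27 more Fridays after the first → 28.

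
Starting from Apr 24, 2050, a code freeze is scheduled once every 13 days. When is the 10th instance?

Aug 19, 2050

The 10th occurrence is 9 intervals after the first: 9 × 13 = 117 days after Apr 24, 2050.
Apr has 30 days — 6 days to the end of Apr leaves 111.
May has 31 days (80 left).
Jun has 30 days (50 left).
Jul has 31 days (19 left).
19 days into Aug → Aug 19, 2050.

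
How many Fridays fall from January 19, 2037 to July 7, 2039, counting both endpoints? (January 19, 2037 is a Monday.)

January 19, 2037 is a Monday; the first Friday on or after it is January 23, 2037 (4 days later).
From January 23, 2037 to July 7, 2039: 342 + 365 + 188 = 895 days (rest of 2037, 2038, to July 7, 2039 in 2039).
895 ÷ 7 = 127 full weeks with remainder 6, so 127 more Fridays after the first → 128.

128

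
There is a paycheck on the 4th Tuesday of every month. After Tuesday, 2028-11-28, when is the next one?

2028-12-26

November 2028 starts on a Wednesday; its first Tuesday is the 7th, so the 4th Tuesday is the 28th — 2028-11-28.
That is not after 2028-11-28, so look at December 2028.
December 2028 starts on a Friday; its first Tuesday is the 5th, so the 4th Tuesday is the 26th — 2028-12-26.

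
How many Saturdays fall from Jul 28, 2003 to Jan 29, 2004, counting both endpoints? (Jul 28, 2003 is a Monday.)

26

Jul 28, 2003 is a Monday; the first Saturday on or after it is Aug 2, 2003 (5 days later).
From Aug 2, 2003 to Jan 29, 2004: 29 + 30 + 31 + 30 + 31 + 29 = 180 days (rest of Aug, Sep, Oct, Nov, Dec, Jan).
180 ÷ 7 = 25 full weeks with remainder 5, so 25 more Saturdays after the first → 26.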